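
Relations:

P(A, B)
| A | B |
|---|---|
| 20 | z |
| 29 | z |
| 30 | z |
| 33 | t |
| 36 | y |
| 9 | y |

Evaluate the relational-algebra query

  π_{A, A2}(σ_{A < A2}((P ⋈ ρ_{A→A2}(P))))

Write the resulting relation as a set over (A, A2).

{(20, 29), (20, 30), (29, 30), (9, 36)}

ρ[A→A2]: schema becomes (A2, B); tuples unchanged.
P ⋈ ρ_{A→A2}(P) (natural join on B): {(20, z, 20), (20, z, 29), (20, z, 30), (29, z, 20), (29, z, 29), (29, z, 30), (30, z, 20), (30, z, 29), (30, z, 30), (33, t, 33), (36, y, 36), (36, y, 9), (9, y, 36), (9, y, 9)}
Selection A < A2: {(20, z, 29), (20, z, 30), (29, z, 30), (9, y, 36)}
π_{A, A2} gives {(20, 29), (20, 30), (29, 30), (9, 36)}.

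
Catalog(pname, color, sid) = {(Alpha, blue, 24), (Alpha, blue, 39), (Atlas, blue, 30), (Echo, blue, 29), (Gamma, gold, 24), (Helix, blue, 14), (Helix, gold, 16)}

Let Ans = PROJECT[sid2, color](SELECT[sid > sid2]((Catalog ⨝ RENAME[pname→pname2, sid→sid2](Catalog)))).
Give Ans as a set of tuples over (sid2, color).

ρ[pname→pname2, sid→sid2]: schema becomes (pname2, color, sid2); tuples unchanged.
Joining Catalog and RENAME[pname→pname2, sid→sid2](Catalog) on color yields {(Alpha, blue, 24, Alpha, 24), (Alpha, blue, 24, Alpha, 39), (Alpha, blue, 24, Atlas, 30), (Alpha, blue, 24, Echo, 29), (Alpha, blue, 24, Helix, 14), (Alpha, blue, 39, Alpha, 24), (Alpha, blue, 39, Alpha, 39), (Alpha, blue, 39, Atlas, 30), (Alpha, blue, 39, Echo, 29), (Alpha, blue, 39, Helix, 14), (Atlas, blue, 30, Alpha, 24), (Atlas, blue, 30, Alpha, 39), (Atlas, blue, 30, Atlas, 30), (Atlas, blue, 30, Echo, 29), (Atlas, blue, 30, Helix, 14), (Echo, blue, 29, Alpha, 24), (Echo, blue, 29, Alpha, 39), (Echo, blue, 29, Atlas, 30), (Echo, blue, 29, Echo, 29), (Echo, blue, 29, Helix, 14), (Gamma, gold, 24, Gamma, 24), (Gamma, gold, 24, Helix, 16), (Helix, blue, 14, Alpha, 24), (Helix, blue, 14, Alpha, 39), (Helix, blue, 14, Atlas, 30), (Helix, blue, 14, Echo, 29), (Helix, blue, 14, Helix, 14), (Helix, gold, 16, Gamma, 24), (Helix, gold, 16, Helix, 16)}.
σ[sid > sid2]: keep tuples satisfying sid > sid2 → {(Alpha, blue, 24, Helix, 14), (Alpha, blue, 39, Alpha, 24), (Alpha, blue, 39, Atlas, 30), (Alpha, blue, 39, Echo, 29), (Alpha, blue, 39, Helix, 14), (Atlas, blue, 30, Alpha, 24), (Atlas, blue, 30, Echo, 29), (Atlas, blue, 30, Helix, 14), (Echo, blue, 29, Alpha, 24), (Echo, blue, 29, Helix, 14), (Gamma, gold, 24, Helix, 16)}
Keep only column(s) sid2, color (6 duplicate(s) eliminated): {(14, blue), (16, gold), (24, blue), (29, blue), (30, blue)}

{(14, blue), (16, gold), (24, blue), (29, blue), (30, blue)}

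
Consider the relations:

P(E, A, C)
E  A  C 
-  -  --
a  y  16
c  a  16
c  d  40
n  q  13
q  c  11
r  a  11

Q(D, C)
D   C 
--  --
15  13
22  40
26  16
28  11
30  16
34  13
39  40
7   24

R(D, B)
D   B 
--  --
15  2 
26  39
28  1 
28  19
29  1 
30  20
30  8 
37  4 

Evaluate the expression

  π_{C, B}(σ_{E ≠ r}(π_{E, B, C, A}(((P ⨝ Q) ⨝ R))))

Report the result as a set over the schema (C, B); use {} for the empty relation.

{(11, 1), (11, 19), (13, 2), (16, 20), (16, 39), (16, 8)}

Joining P and Q on C yields {(a, y, 16, 26), (a, y, 16, 30), (c, a, 16, 26), (c, a, 16, 30), (c, d, 40, 22), (c, d, 40, 39), (n, q, 13, 15), (n, q, 13, 34), (q, c, 11, 28), (r, a, 11, 28)}.
Joining (P ⨝ Q) and R on D yields {(a, y, 16, 26, 39), (a, y, 16, 30, 20), (a, y, 16, 30, 8), (c, a, 16, 26, 39), (c, a, 16, 30, 20), (c, a, 16, 30, 8), (n, q, 13, 15, 2), (q, c, 11, 28, 1), (q, c, 11, 28, 19), (r, a, 11, 28, 1), (r, a, 11, 28, 19)}.
Projecting to E, B, C, A: {(a, 20, 16, y), (a, 39, 16, y), (a, 8, 16, y), (c, 20, 16, a), (c, 39, 16, a), (c, 8, 16, a), (n, 2, 13, q), (q, 1, 11, c), (q, 19, 11, c), (r, 1, 11, a), (r, 19, 11, a)}
Filtering on E ≠ r leaves {(a, 20, 16, y), (a, 39, 16, y), (a, 8, 16, y), (c, 20, 16, a), (c, 39, 16, a), (c, 8, 16, a), (n, 2, 13, q), (q, 1, 11, c), (q, 19, 11, c)}.
Projecting to C, B (3 duplicate(s) eliminated): {(11, 1), (11, 19), (13, 2), (16, 20), (16, 39), (16, 8)}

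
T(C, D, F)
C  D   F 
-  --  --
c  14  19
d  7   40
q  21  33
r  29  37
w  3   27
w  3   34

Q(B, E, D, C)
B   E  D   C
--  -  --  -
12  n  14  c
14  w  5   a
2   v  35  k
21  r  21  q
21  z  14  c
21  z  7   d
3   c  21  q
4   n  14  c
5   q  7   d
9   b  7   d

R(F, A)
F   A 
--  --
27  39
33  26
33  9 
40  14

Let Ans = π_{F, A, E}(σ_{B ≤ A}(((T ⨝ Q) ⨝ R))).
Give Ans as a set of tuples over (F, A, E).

{(33, 26, c), (33, 26, r), (33, 9, c), (40, 14, b), (40, 14, q)}

Natural join on C, D: {(c, 14, 19, 12, n), (c, 14, 19, 21, z), (c, 14, 19, 4, n), (d, 7, 40, 21, z), (d, 7, 40, 5, q), (d, 7, 40, 9, b), (q, 21, 33, 21, r), (q, 21, 33, 3, c)}
Natural join on F: {(d, 7, 40, 21, z, 14), (d, 7, 40, 5, q, 14), (d, 7, 40, 9, b, 14), (q, 21, 33, 21, r, 26), (q, 21, 33, 21, r, 9), (q, 21, 33, 3, c, 26), (q, 21, 33, 3, c, 9)}
Apply σ_{B ≤ A}; surviving tuples: {(d, 7, 40, 5, q, 14), (d, 7, 40, 9, b, 14), (q, 21, 33, 21, r, 26), (q, 21, 33, 3, c, 26), (q, 21, 33, 3, c, 9)}
π_{F, A, E} gives {(33, 26, c), (33, 26, r), (33, 9, c), (40, 14, b), (40, 14, q)}.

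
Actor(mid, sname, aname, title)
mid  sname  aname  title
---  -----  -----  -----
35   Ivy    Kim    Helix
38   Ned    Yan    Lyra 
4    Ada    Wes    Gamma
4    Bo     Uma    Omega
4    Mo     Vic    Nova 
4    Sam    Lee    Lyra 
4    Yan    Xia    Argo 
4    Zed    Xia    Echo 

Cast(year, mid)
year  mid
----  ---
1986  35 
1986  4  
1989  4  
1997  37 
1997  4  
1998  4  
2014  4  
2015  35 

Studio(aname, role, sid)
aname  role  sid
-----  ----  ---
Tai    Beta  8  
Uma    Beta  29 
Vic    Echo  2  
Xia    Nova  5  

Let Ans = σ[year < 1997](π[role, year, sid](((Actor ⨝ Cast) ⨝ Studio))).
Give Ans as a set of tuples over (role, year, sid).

Joining Actor and Cast on mid yields {(35, Ivy, Kim, Helix, 1986), (35, Ivy, Kim, Helix, 2015), (4, Ada, Wes, Gamma, 1986), (4, Ada, Wes, Gamma, 1989), (4, Ada, Wes, Gamma, 1997), (4, Ada, Wes, Gamma, 1998), (4, Ada, Wes, Gamma, 2014), (4, Bo, Uma, Omega, 1986), (4, Bo, Uma, Omega, 1989), (4, Bo, Uma, Omega, 1997), (4, Bo, Uma, Omega, 1998), (4, Bo, Uma, Omega, 2014), (4, Mo, Vic, Nova, 1986), (4, Mo, Vic, Nova, 1989), (4, Mo, Vic, Nova, 1997), (4, Mo, Vic, Nova, 1998), (4, Mo, Vic, Nova, 2014), (4, Sam, Lee, Lyra, 1986), (4, Sam, Lee, Lyra, 1989), (4, Sam, Lee, Lyra, 1997), (4, Sam, Lee, Lyra, 1998), (4, Sam, Lee, Lyra, 2014), (4, Yan, Xia, Argo, 1986), (4, Yan, Xia, Argo, 1989), (4, Yan, Xia, Argo, 1997), (4, Yan, Xia, Argo, 1998), (4, Yan, Xia, Argo, 2014), (4, Zed, Xia, Echo, 1986), (4, Zed, Xia, Echo, 1989), (4, Zed, Xia, Echo, 1997), (4, Zed, Xia, Echo, 1998), (4, Zed, Xia, Echo, 2014)}.
Joining (Actor ⨝ Cast) and Studio on aname yields {(4, Bo, Uma, Omega, 1986, Beta, 29), (4, Bo, Uma, Omega, 1989, Beta, 29), (4, Bo, Uma, Omega, 1997, Beta, 29), (4, Bo, Uma, Omega, 1998, Beta, 29), (4, Bo, Uma, Omega, 2014, Beta, 29), (4, Mo, Vic, Nova, 1986, Echo, 2), (4, Mo, Vic, Nova, 1989, Echo, 2), (4, Mo, Vic, Nova, 1997, Echo, 2), (4, Mo, Vic, Nova, 1998, Echo, 2), (4, Mo, Vic, Nova, 2014, Echo, 2), (4, Yan, Xia, Argo, 1986, Nova, 5), (4, Yan, Xia, Argo, 1989, Nova, 5), (4, Yan, Xia, Argo, 1997, Nova, 5), (4, Yan, Xia, Argo, 1998, Nova, 5), (4, Yan, Xia, Argo, 2014, Nova, 5), (4, Zed, Xia, Echo, 1986, Nova, 5), (4, Zed, Xia, Echo, 1989, Nova, 5), (4, Zed, Xia, Echo, 1997, Nova, 5), (4, Zed, Xia, Echo, 1998, Nova, 5), (4, Zed, Xia, Echo, 2014, Nova, 5)}.
Projecting to role, year, sid (5 duplicate(s) eliminated): {(Beta, 1986, 29), (Beta, 1989, 29), (Beta, 1997, 29), (Beta, 1998, 29), (Beta, 2014, 29), (Echo, 1986, 2), (Echo, 1989, 2), (Echo, 1997, 2), (Echo, 1998, 2), (Echo, 2014, 2), (Nova, 1986, 5), (Nova, 1989, 5), (Nova, 1997, 5), (Nova, 1998, 5), (Nova, 2014, 5)}
Apply σ_{year < 1997}; surviving tuples: {(Beta, 1986, 29), (Beta, 1989, 29), (Echo, 1986, 2), (Echo, 1989, 2), (Nova, 1986, 5), (Nova, 1989, 5)}

{(Beta, 1986, 29), (Beta, 1989, 29), (Echo, 1986, 2), (Echo, 1989, 2), (Nova, 1986, 5), (Nova, 1989, 5)}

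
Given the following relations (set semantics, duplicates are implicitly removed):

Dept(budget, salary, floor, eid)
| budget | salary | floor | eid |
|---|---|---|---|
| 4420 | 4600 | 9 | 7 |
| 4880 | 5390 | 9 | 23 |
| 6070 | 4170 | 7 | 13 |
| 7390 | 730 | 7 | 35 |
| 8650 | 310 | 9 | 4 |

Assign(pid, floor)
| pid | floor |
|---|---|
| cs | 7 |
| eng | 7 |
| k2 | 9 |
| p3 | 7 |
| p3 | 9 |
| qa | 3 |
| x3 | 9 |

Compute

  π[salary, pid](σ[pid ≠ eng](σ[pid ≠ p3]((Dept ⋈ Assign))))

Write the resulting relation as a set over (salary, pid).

{(310, k2), (310, x3), (4170, cs), (4600, k2), (4600, x3), (5390, k2), (5390, x3), (730, cs)}

Natural join on floor: {(4420, 4600, 9, 7, k2), (4420, 4600, 9, 7, p3), (4420, 4600, 9, 7, x3), (4880, 5390, 9, 23, k2), (4880, 5390, 9, 23, p3), (4880, 5390, 9, 23, x3), (6070, 4170, 7, 13, cs), (6070, 4170, 7, 13, eng), (6070, 4170, 7, 13, p3), (7390, 730, 7, 35, cs), (7390, 730, 7, 35, eng), (7390, 730, 7, 35, p3), (8650, 310, 9, 4, k2), (8650, 310, 9, 4, p3), (8650, 310, 9, 4, x3)}
Apply σ_{pid ≠ p3}; surviving tuples: {(4420, 4600, 9, 7, k2), (4420, 4600, 9, 7, x3), (4880, 5390, 9, 23, k2), (4880, 5390, 9, 23, x3), (6070, 4170, 7, 13, cs), (6070, 4170, 7, 13, eng), (7390, 730, 7, 35, cs), (7390, 730, 7, 35, eng), (8650, 310, 9, 4, k2), (8650, 310, 9, 4, x3)}
Apply σ_{pid ≠ eng}; surviving tuples: {(4420, 4600, 9, 7, k2), (4420, 4600, 9, 7, x3), (4880, 5390, 9, 23, k2), (4880, 5390, 9, 23, x3), (6070, 4170, 7, 13, cs), (7390, 730, 7, 35, cs), (8650, 310, 9, 4, k2), (8650, 310, 9, 4, x3)}
π[salary, pid]: project onto (salary, pid) → {(310, k2), (310, x3), (4170, cs), (4600, k2), (4600, x3), (5390, k2), (5390, x3), (730, cs)}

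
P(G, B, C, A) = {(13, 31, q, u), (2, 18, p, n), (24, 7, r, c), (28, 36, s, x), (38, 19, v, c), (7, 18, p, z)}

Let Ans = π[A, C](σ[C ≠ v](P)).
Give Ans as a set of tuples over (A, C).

{(c, r), (n, p), (u, q), (x, s), (z, p)}

Apply σ_{C ≠ v}; surviving tuples: {(13, 31, q, u), (2, 18, p, n), (24, 7, r, c), (28, 36, s, x), (7, 18, p, z)}
Projecting to A, C: {(c, r), (n, p), (u, q), (x, s), (z, p)}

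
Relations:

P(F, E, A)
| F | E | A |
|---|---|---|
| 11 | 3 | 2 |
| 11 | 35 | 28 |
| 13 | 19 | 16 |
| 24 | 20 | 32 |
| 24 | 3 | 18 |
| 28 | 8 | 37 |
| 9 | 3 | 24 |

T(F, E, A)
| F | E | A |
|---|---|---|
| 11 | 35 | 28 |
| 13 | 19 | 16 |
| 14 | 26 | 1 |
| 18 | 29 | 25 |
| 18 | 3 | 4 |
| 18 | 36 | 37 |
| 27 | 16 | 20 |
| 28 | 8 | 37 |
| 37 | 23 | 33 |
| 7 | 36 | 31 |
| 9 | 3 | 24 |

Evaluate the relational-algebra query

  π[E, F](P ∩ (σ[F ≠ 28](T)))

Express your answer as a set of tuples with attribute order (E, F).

{(19, 13), (3, 9), (35, 11)}

σ[F ≠ 28]: keep tuples satisfying F ≠ 28 → {(11, 35, 28), (13, 19, 16), (14, 26, 1), (18, 29, 25), (18, 3, 4), (18, 36, 37), (27, 16, 20), (37, 23, 33), (7, 36, 31), (9, 3, 24)}
Taking the intersection: {(11, 35, 28), (13, 19, 16), (9, 3, 24)}
π[E, F]: project onto (E, F) → {(19, 13), (3, 9), (35, 11)}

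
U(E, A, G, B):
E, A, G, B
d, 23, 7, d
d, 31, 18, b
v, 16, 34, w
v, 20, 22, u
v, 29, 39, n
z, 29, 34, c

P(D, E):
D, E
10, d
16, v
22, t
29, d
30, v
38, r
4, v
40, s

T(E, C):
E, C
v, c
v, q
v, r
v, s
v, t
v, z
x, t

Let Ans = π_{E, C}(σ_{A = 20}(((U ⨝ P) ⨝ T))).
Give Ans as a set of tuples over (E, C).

{(v, c), (v, q), (v, r), (v, s), (v, t), (v, z)}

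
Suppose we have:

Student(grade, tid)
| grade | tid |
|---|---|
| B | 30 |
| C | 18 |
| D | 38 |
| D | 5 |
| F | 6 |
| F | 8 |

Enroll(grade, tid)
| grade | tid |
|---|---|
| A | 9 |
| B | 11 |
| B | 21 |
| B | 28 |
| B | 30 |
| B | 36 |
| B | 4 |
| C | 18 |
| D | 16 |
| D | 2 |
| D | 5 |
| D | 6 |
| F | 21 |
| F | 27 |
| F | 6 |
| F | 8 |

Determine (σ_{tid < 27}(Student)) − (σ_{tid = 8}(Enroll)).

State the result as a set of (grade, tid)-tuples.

Selection tid < 27: {(C, 18), (D, 5), (F, 6), (F, 8)}
Selection tid = 8: {(F, 8)}
Taking the difference: {(C, 18), (D, 5), (F, 6)}

{(C, 18), (D, 5), (F, 6)}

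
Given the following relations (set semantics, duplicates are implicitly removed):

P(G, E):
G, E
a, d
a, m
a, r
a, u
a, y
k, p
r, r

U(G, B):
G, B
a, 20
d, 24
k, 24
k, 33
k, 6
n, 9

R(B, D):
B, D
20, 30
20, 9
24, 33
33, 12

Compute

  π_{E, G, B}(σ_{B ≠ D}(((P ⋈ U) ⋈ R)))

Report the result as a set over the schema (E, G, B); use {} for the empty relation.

{(d, a, 20), (m, a, 20), (p, k, 24), (p, k, 33), (r, a, 20), (u, a, 20), (y, a, 20)}

P ⋈ U (natural join on G): {(a, d, 20), (a, m, 20), (a, r, 20), (a, u, 20), (a, y, 20), (k, p, 24), (k, p, 33), (k, p, 6)}
(P ⋈ U) ⋈ R (natural join on B): {(a, d, 20, 30), (a, d, 20, 9), (a, m, 20, 30), (a, m, 20, 9), (a, r, 20, 30), (a, r, 20, 9), (a, u, 20, 30), (a, u, 20, 9), (a, y, 20, 30), (a, y, 20, 9), (k, p, 24, 33), (k, p, 33, 12)}
Selection B ≠ D: {(a, d, 20, 30), (a, d, 20, 9), (a, m, 20, 30), (a, m, 20, 9), (a, r, 20, 30), (a, r, 20, 9), (a, u, 20, 30), (a, u, 20, 9), (a, y, 20, 30), (a, y, 20, 9), (k, p, 24, 33), (k, p, 33, 12)}
Keep only column(s) E, G, B (5 duplicate(s) eliminated): {(d, a, 20), (m, a, 20), (p, k, 24), (p, k, 33), (r, a, 20), (u, a, 20), (y, a, 20)}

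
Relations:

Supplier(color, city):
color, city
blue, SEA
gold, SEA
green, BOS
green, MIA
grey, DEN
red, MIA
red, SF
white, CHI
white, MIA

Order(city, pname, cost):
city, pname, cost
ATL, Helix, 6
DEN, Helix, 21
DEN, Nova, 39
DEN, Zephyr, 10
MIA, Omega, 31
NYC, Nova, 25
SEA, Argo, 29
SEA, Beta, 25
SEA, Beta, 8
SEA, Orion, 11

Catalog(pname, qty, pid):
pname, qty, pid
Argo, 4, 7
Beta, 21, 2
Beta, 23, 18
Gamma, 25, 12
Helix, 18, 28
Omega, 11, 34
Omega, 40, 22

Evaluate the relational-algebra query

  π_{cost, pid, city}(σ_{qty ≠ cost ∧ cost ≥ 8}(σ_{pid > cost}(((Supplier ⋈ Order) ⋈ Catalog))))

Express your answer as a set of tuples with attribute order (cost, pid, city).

Natural join on city: {(blue, SEA, Argo, 29), (blue, SEA, Beta, 25), (blue, SEA, Beta, 8), (blue, SEA, Orion, 11), (gold, SEA, Argo, 29), (gold, SEA, Beta, 25), (gold, SEA, Beta, 8), (gold, SEA, Orion, 11), (green, MIA, Omega, 31), (grey, DEN, Helix, 21), (grey, DEN, Nova, 39), (grey, DEN, Zephyr, 10), (red, MIA, Omega, 31), (white, MIA, Omega, 31)}
Natural join on pname: {(blue, SEA, Argo, 29, 4, 7), (blue, SEA, Beta, 25, 21, 2), (blue, SEA, Beta, 25, 23, 18), (blue, SEA, Beta, 8, 21, 2), (blue, SEA, Beta, 8, 23, 18), (gold, SEA, Argo, 29, 4, 7), (gold, SEA, Beta, 25, 21, 2), (gold, SEA, Beta, 25, 23, 18), (gold, SEA, Beta, 8, 21, 2), (gold, SEA, Beta, 8, 23, 18), (green, MIA, Omega, 31, 11, 34), (green, MIA, Omega, 31, 40, 22), (grey, DEN, Helix, 21, 18, 28), (red, MIA, Omega, 31, 11, 34), (red, MIA, Omega, 31, 40, 22), (white, MIA, Omega, 31, 11, 34), (white, MIA, Omega, 31, 40, 22)}
Selection pid > cost: {(blue, SEA, Beta, 8, 23, 18), (gold, SEA, Beta, 8, 23, 18), (green, MIA, Omega, 31, 11, 34), (grey, DEN, Helix, 21, 18, 28), (red, MIA, Omega, 31, 11, 34), (white, MIA, Omega, 31, 11, 34)}
Selection qty ≠ cost ∧ cost ≥ 8: {(blue, SEA, Beta, 8, 23, 18), (gold, SEA, Beta, 8, 23, 18), (green, MIA, Omega, 31, 11, 34), (grey, DEN, Helix, 21, 18, 28), (red, MIA, Omega, 31, 11, 34), (white, MIA, Omega, 31, 11, 34)}
π_{cost, pid, city} gives {(21, 28, DEN), (31, 34, MIA), (8, 18, SEA)} (3 duplicate(s) eliminated).

{(21, 28, DEN), (31, 34, MIA), (8, 18, SEA)}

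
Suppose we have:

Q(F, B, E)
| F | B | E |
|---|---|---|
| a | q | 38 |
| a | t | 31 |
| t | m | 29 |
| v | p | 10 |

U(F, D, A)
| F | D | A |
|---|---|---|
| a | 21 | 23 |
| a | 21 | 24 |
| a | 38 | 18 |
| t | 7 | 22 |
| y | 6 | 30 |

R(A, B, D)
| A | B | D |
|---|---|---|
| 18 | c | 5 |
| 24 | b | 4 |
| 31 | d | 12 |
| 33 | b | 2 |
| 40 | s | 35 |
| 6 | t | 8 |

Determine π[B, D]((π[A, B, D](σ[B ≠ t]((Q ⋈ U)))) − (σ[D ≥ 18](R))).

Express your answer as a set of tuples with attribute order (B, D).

Joining Q and U on F yields {(a, q, 38, 21, 23), (a, q, 38, 21, 24), (a, q, 38, 38, 18), (a, t, 31, 21, 23), (a, t, 31, 21, 24), (a, t, 31, 38, 18), (t, m, 29, 7, 22)}.
Filtering on B ≠ t leaves {(a, q, 38, 21, 23), (a, q, 38, 21, 24), (a, q, 38, 38, 18), (t, m, 29, 7, 22)}.
π[A, B, D]: project onto (A, B, D) → {(18, q, 38), (22, m, 7), (23, q, 21), (24, q, 21)}
Filtering on D ≥ 18 leaves {(40, s, 35)}.
Set difference of the two operands is {(18, q, 38), (22, m, 7), (23, q, 21), (24, q, 21)}.
π[B, D]: project onto (B, D) (1 duplicate(s) eliminated) → {(m, 7), (q, 21), (q, 38)}

{(m, 7), (q, 21), (q, 38)}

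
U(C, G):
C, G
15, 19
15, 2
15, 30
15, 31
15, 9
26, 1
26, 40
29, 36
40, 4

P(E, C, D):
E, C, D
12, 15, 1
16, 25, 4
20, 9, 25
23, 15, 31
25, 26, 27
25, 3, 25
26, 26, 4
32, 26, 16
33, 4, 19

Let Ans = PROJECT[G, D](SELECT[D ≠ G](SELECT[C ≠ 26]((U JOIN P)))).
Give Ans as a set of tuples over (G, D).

Natural join on C: {(15, 19, 12, 1), (15, 19, 23, 31), (15, 2, 12, 1), (15, 2, 23, 31), (15, 30, 12, 1), (15, 30, 23, 31), (15, 31, 12, 1), (15, 31, 23, 31), (15, 9, 12, 1), (15, 9, 23, 31), (26, 1, 25, 27), (26, 1, 26, 4), (26, 1, 32, 16), (26, 40, 25, 27), (26, 40, 26, 4), (26, 40, 32, 16)}
Filtering on C ≠ 26 leaves {(15, 19, 12, 1), (15, 19, 23, 31), (15, 2, 12, 1), (15, 2, 23, 31), (15, 30, 12, 1), (15, 30, 23, 31), (15, 31, 12, 1), (15, 31, 23, 31), (15, 9, 12, 1), (15, 9, 23, 31)}.
Filtering on D ≠ G leaves {(15, 19, 12, 1), (15, 19, 23, 31), (15, 2, 12, 1), (15, 2, 23, 31), (15, 30, 12, 1), (15, 30, 23, 31), (15, 31, 12, 1), (15, 9, 12, 1), (15, 9, 23, 31)}.
π[G, D]: project onto (G, D) → {(19, 1), (19, 31), (2, 1), (2, 31), (30, 1), (30, 31), (31, 1), (9, 1), (9, 31)}

{(19, 1), (19, 31), (2, 1), (2, 31), (30, 1), (30, 31), (31, 1), (9, 1), (9, 31)}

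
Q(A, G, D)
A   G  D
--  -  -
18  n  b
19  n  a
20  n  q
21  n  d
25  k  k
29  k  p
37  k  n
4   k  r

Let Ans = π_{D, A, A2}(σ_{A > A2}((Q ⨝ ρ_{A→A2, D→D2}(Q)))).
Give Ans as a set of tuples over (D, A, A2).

{(a, 19, 18), (d, 21, 18), (d, 21, 19), (d, 21, 20), (k, 25, 4), (n, 37, 25), (n, 37, 29), (n, 37, 4), (p, 29, 25), (p, 29, 4), (q, 20, 18), (q, 20, 19)}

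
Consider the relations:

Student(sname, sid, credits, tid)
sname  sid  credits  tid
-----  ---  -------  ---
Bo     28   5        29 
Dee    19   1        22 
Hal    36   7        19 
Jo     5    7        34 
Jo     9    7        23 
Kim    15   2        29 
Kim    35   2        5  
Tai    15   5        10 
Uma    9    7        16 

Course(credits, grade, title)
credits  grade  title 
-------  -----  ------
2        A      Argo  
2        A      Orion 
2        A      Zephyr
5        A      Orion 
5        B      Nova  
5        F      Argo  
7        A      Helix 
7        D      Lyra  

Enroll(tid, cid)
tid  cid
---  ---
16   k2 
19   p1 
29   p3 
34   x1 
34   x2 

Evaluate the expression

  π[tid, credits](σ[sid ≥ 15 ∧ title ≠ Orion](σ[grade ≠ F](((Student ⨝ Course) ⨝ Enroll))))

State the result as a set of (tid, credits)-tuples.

{(19, 7), (29, 2), (29, 5)}

Joining Student and Course on credits yields {(Bo, 28, 5, 29, A, Orion), (Bo, 28, 5, 29, B, Nova), (Bo, 28, 5, 29, F, Argo), (Hal, 36, 7, 19, A, Helix), (Hal, 36, 7, 19, D, Lyra), (Jo, 5, 7, 34, A, Helix), (Jo, 5, 7, 34, D, Lyra), (Jo, 9, 7, 23, A, Helix), (Jo, 9, 7, 23, D, Lyra), (Kim, 15, 2, 29, A, Argo), (Kim, 15, 2, 29, A, Orion), (Kim, 15, 2, 29, A, Zephyr), (Kim, 35, 2, 5, A, Argo), (Kim, 35, 2, 5, A, Orion), (Kim, 35, 2, 5, A, Zephyr), (Tai, 15, 5, 10, A, Orion), (Tai, 15, 5, 10, B, Nova), (Tai, 15, 5, 10, F, Argo), (Uma, 9, 7, 16, A, Helix), (Uma, 9, 7, 16, D, Lyra)}.
Joining (Student ⨝ Course) and Enroll on tid yields {(Bo, 28, 5, 29, A, Orion, p3), (Bo, 28, 5, 29, B, Nova, p3), (Bo, 28, 5, 29, F, Argo, p3), (Hal, 36, 7, 19, A, Helix, p1), (Hal, 36, 7, 19, D, Lyra, p1), (Jo, 5, 7, 34, A, Helix, x1), (Jo, 5, 7, 34, A, Helix, x2), (Jo, 5, 7, 34, D, Lyra, x1), (Jo, 5, 7, 34, D, Lyra, x2), (Kim, 15, 2, 29, A, Argo, p3), (Kim, 15, 2, 29, A, Orion, p3), (Kim, 15, 2, 29, A, Zephyr, p3), (Uma, 9, 7, 16, A, Helix, k2), (Uma, 9, 7, 16, D, Lyra, k2)}.
Apply σ_{grade ≠ F}; surviving tuples: {(Bo, 28, 5, 29, A, Orion, p3), (Bo, 28, 5, 29, B, Nova, p3), (Hal, 36, 7, 19, A, Helix, p1), (Hal, 36, 7, 19, D, Lyra, p1), (Jo, 5, 7, 34, A, Helix, x1), (Jo, 5, 7, 34, A, Helix, x2), (Jo, 5, 7, 34, D, Lyra, x1), (Jo, 5, 7, 34, D, Lyra, x2), (Kim, 15, 2, 29, A, Argo, p3), (Kim, 15, 2, 29, A, Orion, p3), (Kim, 15, 2, 29, A, Zephyr, p3), (Uma, 9, 7, 16, A, Helix, k2), (Uma, 9, 7, 16, D, Lyra, k2)}
Apply σ_{sid ≥ 15 ∧ title ≠ Orion}; surviving tuples: {(Bo, 28, 5, 29, B, Nova, p3), (Hal, 36, 7, 19, A, Helix, p1), (Hal, 36, 7, 19, D, Lyra, p1), (Kim, 15, 2, 29, A, Argo, p3), (Kim, 15, 2, 29, A, Zephyr, p3)}
π_{tid, credits} gives {(19, 7), (29, 2), (29, 5)} (2 duplicate(s) eliminated).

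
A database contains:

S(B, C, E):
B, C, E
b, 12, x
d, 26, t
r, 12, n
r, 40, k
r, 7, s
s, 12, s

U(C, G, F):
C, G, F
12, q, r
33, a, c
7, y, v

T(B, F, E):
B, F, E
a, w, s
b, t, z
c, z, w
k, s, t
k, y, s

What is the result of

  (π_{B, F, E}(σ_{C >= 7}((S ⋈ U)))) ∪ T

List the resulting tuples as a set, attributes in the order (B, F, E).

Natural join on C: {(b, 12, x, q, r), (r, 12, n, q, r), (r, 7, s, y, v), (s, 12, s, q, r)}
Apply σ_{C >= 7}; surviving tuples: {(b, 12, x, q, r), (r, 12, n, q, r), (r, 7, s, y, v), (s, 12, s, q, r)}
π_{B, F, E} gives {(b, r, x), (r, r, n), (r, v, s), (s, r, s)}.
Union: {(b, r, x), (r, r, n), (r, v, s), (s, r, s)} with {(a, w, s), (b, t, z), (c, z, w), (k, s, t), (k, y, s)} → {(a, w, s), (b, r, x), (b, t, z), (c, z, w), (k, s, t), (k, y, s), (r, r, n), (r, v, s), (s, r, s)}

{(a, w, s), (b, r, x), (b, t, z), (c, z, w), (k, s, t), (k, y, s), (r, r, n), (r, v, s), (s, r, s)}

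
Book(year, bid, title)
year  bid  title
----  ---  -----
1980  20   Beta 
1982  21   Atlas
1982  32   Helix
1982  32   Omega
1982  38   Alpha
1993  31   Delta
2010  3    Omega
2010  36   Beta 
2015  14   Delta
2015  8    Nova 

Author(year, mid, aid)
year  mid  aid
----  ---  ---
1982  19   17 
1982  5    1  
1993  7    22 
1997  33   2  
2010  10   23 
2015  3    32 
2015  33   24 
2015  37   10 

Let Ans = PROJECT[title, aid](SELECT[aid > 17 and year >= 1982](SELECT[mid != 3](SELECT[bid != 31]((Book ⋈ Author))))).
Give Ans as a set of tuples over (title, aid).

{(Beta, 23), (Delta, 24), (Nova, 24), (Omega, 23)}

Natural join on year: {(1982, 21, Atlas, 19, 17), (1982, 21, Atlas, 5, 1), (1982, 32, Helix, 19, 17), (1982, 32, Helix, 5, 1), (1982, 32, Omega, 19, 17), (1982, 32, Omega, 5, 1), (1982, 38, Alpha, 19, 17), (1982, 38, Alpha, 5, 1), (1993, 31, Delta, 7, 22), (2010, 3, Omega, 10, 23), (2010, 36, Beta, 10, 23), (2015, 14, Delta, 3, 32), (2015, 14, Delta, 33, 24), (2015, 14, Delta, 37, 10), (2015, 8, Nova, 3, 32), (2015, 8, Nova, 33, 24), (2015, 8, Nova, 37, 10)}
Selection bid != 31: {(1982, 21, Atlas, 19, 17), (1982, 21, Atlas, 5, 1), (1982, 32, Helix, 19, 17), (1982, 32, Helix, 5, 1), (1982, 32, Omega, 19, 17), (1982, 32, Omega, 5, 1), (1982, 38, Alpha, 19, 17), (1982, 38, Alpha, 5, 1), (2010, 3, Omega, 10, 23), (2010, 36, Beta, 10, 23), (2015, 14, Delta, 3, 32), (2015, 14, Delta, 33, 24), (2015, 14, Delta, 37, 10), (2015, 8, Nova, 3, 32), (2015, 8, Nova, 33, 24), (2015, 8, Nova, 37, 10)}
Selection mid != 3: {(1982, 21, Atlas, 19, 17), (1982, 21, Atlas, 5, 1), (1982, 32, Helix, 19, 17), (1982, 32, Helix, 5, 1), (1982, 32, Omega, 19, 17), (1982, 32, Omega, 5, 1), (1982, 38, Alpha, 19, 17), (1982, 38, Alpha, 5, 1), (2010, 3, Omega, 10, 23), (2010, 36, Beta, 10, 23), (2015, 14, Delta, 33, 24), (2015, 14, Delta, 37, 10), (2015, 8, Nova, 33, 24), (2015, 8, Nova, 37, 10)}
Selection aid > 17 and year >= 1982: {(2010, 3, Omega, 10, 23), (2010, 36, Beta, 10, 23), (2015, 14, Delta, 33, 24), (2015, 8, Nova, 33, 24)}
Keep only column(s) title, aid: {(Beta, 23), (Delta, 24), (Nova, 24), (Omega, 23)}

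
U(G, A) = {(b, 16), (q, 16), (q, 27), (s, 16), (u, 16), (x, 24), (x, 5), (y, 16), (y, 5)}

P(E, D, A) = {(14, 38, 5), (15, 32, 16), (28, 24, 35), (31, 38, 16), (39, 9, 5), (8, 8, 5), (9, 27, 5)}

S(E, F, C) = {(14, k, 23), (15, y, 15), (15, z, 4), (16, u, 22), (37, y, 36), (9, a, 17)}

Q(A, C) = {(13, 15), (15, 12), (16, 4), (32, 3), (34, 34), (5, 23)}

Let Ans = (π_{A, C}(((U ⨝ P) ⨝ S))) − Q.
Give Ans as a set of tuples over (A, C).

{(16, 15), (5, 17)}

Natural join on A: {(b, 16, 15, 32), (b, 16, 31, 38), (q, 16, 15, 32), (q, 16, 31, 38), (s, 16, 15, 32), (s, 16, 31, 38), (u, 16, 15, 32), (u, 16, 31, 38), (x, 5, 14, 38), (x, 5, 39, 9), (x, 5, 8, 8), (x, 5, 9, 27), (y, 16, 15, 32), (y, 16, 31, 38), (y, 5, 14, 38), (y, 5, 39, 9), (y, 5, 8, 8), (y, 5, 9, 27)}
Natural join on E: {(b, 16, 15, 32, y, 15), (b, 16, 15, 32, z, 4), (q, 16, 15, 32, y, 15), (q, 16, 15, 32, z, 4), (s, 16, 15, 32, y, 15), (s, 16, 15, 32, z, 4), (u, 16, 15, 32, y, 15), (u, 16, 15, 32, z, 4), (x, 5, 14, 38, k, 23), (x, 5, 9, 27, a, 17), (y, 16, 15, 32, y, 15), (y, 16, 15, 32, z, 4), (y, 5, 14, 38, k, 23), (y, 5, 9, 27, a, 17)}
Keep only column(s) A, C (10 duplicate(s) eliminated): {(16, 15), (16, 4), (5, 17), (5, 23)}
Taking the difference: {(16, 15), (5, 17)}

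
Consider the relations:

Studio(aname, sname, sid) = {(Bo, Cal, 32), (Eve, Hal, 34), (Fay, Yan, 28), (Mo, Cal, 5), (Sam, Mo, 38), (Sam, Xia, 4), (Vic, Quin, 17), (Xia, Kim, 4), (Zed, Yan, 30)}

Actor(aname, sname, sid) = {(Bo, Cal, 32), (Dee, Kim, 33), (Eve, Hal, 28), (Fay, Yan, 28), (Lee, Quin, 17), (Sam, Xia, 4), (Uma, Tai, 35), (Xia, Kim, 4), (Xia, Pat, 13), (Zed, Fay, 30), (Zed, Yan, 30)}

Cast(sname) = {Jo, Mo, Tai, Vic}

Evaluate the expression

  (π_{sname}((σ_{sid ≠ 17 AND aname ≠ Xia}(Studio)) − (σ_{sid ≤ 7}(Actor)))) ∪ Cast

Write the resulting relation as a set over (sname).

Apply σ_{sid ≠ 17 AND aname ≠ Xia}; surviving tuples: {(Bo, Cal, 32), (Eve, Hal, 34), (Fay, Yan, 28), (Mo, Cal, 5), (Sam, Mo, 38), (Sam, Xia, 4), (Zed, Yan, 30)}
Apply σ_{sid ≤ 7}; surviving tuples: {(Sam, Xia, 4), (Xia, Kim, 4)}
Difference: {(Bo, Cal, 32), (Eve, Hal, 34), (Fay, Yan, 28), (Mo, Cal, 5), (Sam, Mo, 38), (Sam, Xia, 4), (Zed, Yan, 30)} with {(Sam, Xia, 4), (Xia, Kim, 4)} → {(Bo, Cal, 32), (Eve, Hal, 34), (Fay, Yan, 28), (Mo, Cal, 5), (Sam, Mo, 38), (Zed, Yan, 30)}
Keep only column(s) sname (2 duplicate(s) eliminated): {Cal, Hal, Mo, Yan}
Union: {Cal, Hal, Mo, Yan} with {Jo, Mo, Tai, Vic} → {Cal, Hal, Jo, Mo, Tai, Vic, Yan}

{Cal, Hal, Jo, Mo, Tai, Vic, Yan}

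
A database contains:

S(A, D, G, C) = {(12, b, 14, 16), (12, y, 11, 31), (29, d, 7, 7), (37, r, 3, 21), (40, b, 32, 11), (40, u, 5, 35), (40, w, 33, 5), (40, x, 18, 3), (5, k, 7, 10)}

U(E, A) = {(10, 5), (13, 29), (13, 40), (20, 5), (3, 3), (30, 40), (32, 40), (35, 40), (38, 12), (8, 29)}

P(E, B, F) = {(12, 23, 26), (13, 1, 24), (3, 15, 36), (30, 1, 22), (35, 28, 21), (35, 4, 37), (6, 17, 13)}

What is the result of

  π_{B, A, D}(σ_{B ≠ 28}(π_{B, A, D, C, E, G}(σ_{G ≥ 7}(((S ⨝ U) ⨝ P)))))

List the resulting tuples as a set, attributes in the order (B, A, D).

Natural join on A: {(12, b, 14, 16, 38), (12, y, 11, 31, 38), (29, d, 7, 7, 13), (29, d, 7, 7, 8), (40, b, 32, 11, 13), (40, b, 32, 11, 30), (40, b, 32, 11, 32), (40, b, 32, 11, 35), (40, u, 5, 35, 13), (40, u, 5, 35, 30), (40, u, 5, 35, 32), (40, u, 5, 35, 35), (40, w, 33, 5, 13), (40, w, 33, 5, 30), (40, w, 33, 5, 32), (40, w, 33, 5, 35), (40, x, 18, 3, 13), (40, x, 18, 3, 30), (40, x, 18, 3, 32), (40, x, 18, 3, 35), (5, k, 7, 10, 10), (5, k, 7, 10, 20)}
Natural join on E: {(29, d, 7, 7, 13, 1, 24), (40, b, 32, 11, 13, 1, 24), (40, b, 32, 11, 30, 1, 22), (40, b, 32, 11, 35, 28, 21), (40, b, 32, 11, 35, 4, 37), (40, u, 5, 35, 13, 1, 24), (40, u, 5, 35, 30, 1, 22), (40, u, 5, 35, 35, 28, 21), (40, u, 5, 35, 35, 4, 37), (40, w, 33, 5, 13, 1, 24), (40, w, 33, 5, 30, 1, 22), (40, w, 33, 5, 35, 28, 21), (40, w, 33, 5, 35, 4, 37), (40, x, 18, 3, 13, 1, 24), (40, x, 18, 3, 30, 1, 22), (40, x, 18, 3, 35, 28, 21), (40, x, 18, 3, 35, 4, 37)}
Apply σ_{G ≥ 7}; surviving tuples: {(29, d, 7, 7, 13, 1, 24), (40, b, 32, 11, 13, 1, 24), (40, b, 32, 11, 30, 1, 22), (40, b, 32, 11, 35, 28, 21), (40, b, 32, 11, 35, 4, 37), (40, w, 33, 5, 13, 1, 24), (40, w, 33, 5, 30, 1, 22), (40, w, 33, 5, 35, 28, 21), (40, w, 33, 5, 35, 4, 37), (40, x, 18, 3, 13, 1, 24), (40, x, 18, 3, 30, 1, 22), (40, x, 18, 3, 35, 28, 21), (40, x, 18, 3, 35, 4, 37)}
Projecting to B, A, D, C, E, G: {(1, 29, d, 7, 13, 7), (1, 40, b, 11, 13, 32), (1, 40, b, 11, 30, 32), (1, 40, w, 5, 13, 33), (1, 40, w, 5, 30, 33), (1, 40, x, 3, 13, 18), (1, 40, x, 3, 30, 18), (28, 40, b, 11, 35, 32), (28, 40, w, 5, 35, 33), (28, 40, x, 3, 35, 18), (4, 40, b, 11, 35, 32), (4, 40, w, 5, 35, 33), (4, 40, x, 3, 35, 18)}
Apply σ_{B ≠ 28}; surviving tuples: {(1, 29, d, 7, 13, 7), (1, 40, b, 11, 13, 32), (1, 40, b, 11, 30, 32), (1, 40, w, 5, 13, 33), (1, 40, w, 5, 30, 33), (1, 40, x, 3, 13, 18), (1, 40, x, 3, 30, 18), (4, 40, b, 11, 35, 32), (4, 40, w, 5, 35, 33), (4, 40, x, 3, 35, 18)}
Projecting to B, A, D (3 duplicate(s) eliminated): {(1, 29, d), (1, 40, b), (1, 40, w), (1, 40, x), (4, 40, b), (4, 40, w), (4, 40, x)}

{(1, 29, d), (1, 40, b), (1, 40, w), (1, 40, x), (4, 40, b), (4, 40, w), (4, 40, x)}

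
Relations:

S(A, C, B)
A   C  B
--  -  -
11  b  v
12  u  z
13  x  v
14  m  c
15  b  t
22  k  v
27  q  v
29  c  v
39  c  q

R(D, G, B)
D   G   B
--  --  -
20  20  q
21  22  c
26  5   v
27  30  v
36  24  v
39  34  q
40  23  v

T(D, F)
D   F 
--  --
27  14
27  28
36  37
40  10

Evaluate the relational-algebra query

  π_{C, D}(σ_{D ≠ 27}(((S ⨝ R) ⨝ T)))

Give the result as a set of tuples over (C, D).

Natural join on B: {(11, b, v, 26, 5), (11, b, v, 27, 30), (11, b, v, 36, 24), (11, b, v, 40, 23), (13, x, v, 26, 5), (13, x, v, 27, 30), (13, x, v, 36, 24), (13, x, v, 40, 23), (14, m, c, 21, 22), (22, k, v, 26, 5), (22, k, v, 27, 30), (22, k, v, 36, 24), (22, k, v, 40, 23), (27, q, v, 26, 5), (27, q, v, 27, 30), (27, q, v, 36, 24), (27, q, v, 40, 23), (29, c, v, 26, 5), (29, c, v, 27, 30), (29, c, v, 36, 24), (29, c, v, 40, 23), (39, c, q, 20, 20), (39, c, q, 39, 34)}
Natural join on D: {(11, b, v, 27, 30, 14), (11, b, v, 27, 30, 28), (11, b, v, 36, 24, 37), (11, b, v, 40, 23, 10), (13, x, v, 27, 30, 14), (13, x, v, 27, 30, 28), (13, x, v, 36, 24, 37), (13, x, v, 40, 23, 10), (22, k, v, 27, 30, 14), (22, k, v, 27, 30, 28), (22, k, v, 36, 24, 37), (22, k, v, 40, 23, 10), (27, q, v, 27, 30, 14), (27, q, v, 27, 30, 28), (27, q, v, 36, 24, 37), (27, q, v, 40, 23, 10), (29, c, v, 27, 30, 14), (29, c, v, 27, 30, 28), (29, c, v, 36, 24, 37), (29, c, v, 40, 23, 10)}
Selection D ≠ 27: {(11, b, v, 36, 24, 37), (11, b, v, 40, 23, 10), (13, x, v, 36, 24, 37), (13, x, v, 40, 23, 10), (22, k, v, 36, 24, 37), (22, k, v, 40, 23, 10), (27, q, v, 36, 24, 37), (27, q, v, 40, 23, 10), (29, c, v, 36, 24, 37), (29, c, v, 40, 23, 10)}
π_{C, D} gives {(b, 36), (b, 40), (c, 36), (c, 40), (k, 36), (k, 40), (q, 36), (q, 40), (x, 36), (x, 40)}.

{(b, 36), (b, 40), (c, 36), (c, 40), (k, 36), (k, 40), (q, 36), (q, 40), (x, 36), (x, 40)}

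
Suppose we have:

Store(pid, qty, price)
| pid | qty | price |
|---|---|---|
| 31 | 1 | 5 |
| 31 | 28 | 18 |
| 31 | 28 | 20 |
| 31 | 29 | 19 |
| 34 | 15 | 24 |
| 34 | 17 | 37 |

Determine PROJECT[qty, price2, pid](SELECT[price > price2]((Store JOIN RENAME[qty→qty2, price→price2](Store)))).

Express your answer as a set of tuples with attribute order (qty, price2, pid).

{(17, 24, 34), (28, 18, 31), (28, 19, 31), (28, 5, 31), (29, 18, 31), (29, 5, 31)}

ρ[qty→qty2, price→price2]: schema becomes (pid, qty2, price2); tuples unchanged.
Store ⋈ RENAME[qty→qty2, price→price2](Store) (natural join on pid): {(31, 1, 5, 1, 5), (31, 1, 5, 28, 18), (31, 1, 5, 28, 20), (31, 1, 5, 29, 19), (31, 28, 18, 1, 5), (31, 28, 18, 28, 18), (31, 28, 18, 28, 20), (31, 28, 18, 29, 19), (31, 28, 20, 1, 5), (31, 28, 20, 28, 18), (31, 28, 20, 28, 20), (31, 28, 20, 29, 19), (31, 29, 19, 1, 5), (31, 29, 19, 28, 18), (31, 29, 19, 28, 20), (31, 29, 19, 29, 19), (34, 15, 24, 15, 24), (34, 15, 24, 17, 37), (34, 17, 37, 15, 24), (34, 17, 37, 17, 37)}
σ[price > price2]: keep tuples satisfying price > price2 → {(31, 28, 18, 1, 5), (31, 28, 20, 1, 5), (31, 28, 20, 28, 18), (31, 28, 20, 29, 19), (31, 29, 19, 1, 5), (31, 29, 19, 28, 18), (34, 17, 37, 15, 24)}
Keep only column(s) qty, price2, pid (1 duplicate(s) eliminated): {(17, 24, 34), (28, 18, 31), (28, 19, 31), (28, 5, 31), (29, 18, 31), (29, 5, 31)}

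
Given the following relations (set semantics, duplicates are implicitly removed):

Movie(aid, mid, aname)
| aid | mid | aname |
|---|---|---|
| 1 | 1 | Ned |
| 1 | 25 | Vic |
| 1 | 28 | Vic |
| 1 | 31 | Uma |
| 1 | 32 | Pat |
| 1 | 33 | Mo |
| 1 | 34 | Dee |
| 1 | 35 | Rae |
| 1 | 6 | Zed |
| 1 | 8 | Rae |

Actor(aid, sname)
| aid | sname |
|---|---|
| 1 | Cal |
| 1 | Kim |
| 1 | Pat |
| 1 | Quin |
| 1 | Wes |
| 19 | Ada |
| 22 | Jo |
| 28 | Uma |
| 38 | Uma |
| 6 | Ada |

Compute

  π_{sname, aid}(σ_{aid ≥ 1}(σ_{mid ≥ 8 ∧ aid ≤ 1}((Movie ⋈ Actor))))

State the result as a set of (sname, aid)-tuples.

{(Cal, 1), (Kim, 1), (Pat, 1), (Quin, 1), (Wes, 1)}

Joining Movie and Actor on aid yields {(1, 1, Ned, Cal), (1, 1, Ned, Kim), (1, 1, Ned, Pat), (1, 1, Ned, Quin), (1, 1, Ned, Wes), (1, 25, Vic, Cal), (1, 25, Vic, Kim), (1, 25, Vic, Pat), (1, 25, Vic, Quin), (1, 25, Vic, Wes), (1, 28, Vic, Cal), (1, 28, Vic, Kim), (1, 28, Vic, Pat), (1, 28, Vic, Quin), (1, 28, Vic, Wes), (1, 31, Uma, Cal), (1, 31, Uma, Kim), (1, 31, Uma, Pat), (1, 31, Uma, Quin), (1, 31, Uma, Wes), (1, 32, Pat, Cal), (1, 32, Pat, Kim), (1, 32, Pat, Pat), (1, 32, Pat, Quin), (1, 32, Pat, Wes), (1, 33, Mo, Cal), (1, 33, Mo, Kim), (1, 33, Mo, Pat), (1, 33, Mo, Quin), (1, 33, Mo, Wes), (1, 34, Dee, Cal), (1, 34, Dee, Kim), (1, 34, Dee, Pat), (1, 34, Dee, Quin), (1, 34, Dee, Wes), (1, 35, Rae, Cal), (1, 35, Rae, Kim), (1, 35, Rae, Pat), (1, 35, Rae, Quin), (1, 35, Rae, Wes), (1, 6, Zed, Cal), (1, 6, Zed, Kim), (1, 6, Zed, Pat), (1, 6, Zed, Quin), (1, 6, Zed, Wes), (1, 8, Rae, Cal), (1, 8, Rae, Kim), (1, 8, Rae, Pat), (1, 8, Rae, Quin), (1, 8, Rae, Wes)}.
Apply σ_{mid ≥ 8 ∧ aid ≤ 1}; surviving tuples: {(1, 25, Vic, Cal), (1, 25, Vic, Kim), (1, 25, Vic, Pat), (1, 25, Vic, Quin), (1, 25, Vic, Wes), (1, 28, Vic, Cal), (1, 28, Vic, Kim), (1, 28, Vic, Pat), (1, 28, Vic, Quin), (1, 28, Vic, Wes), (1, 31, Uma, Cal), (1, 31, Uma, Kim), (1, 31, Uma, Pat), (1, 31, Uma, Quin), (1, 31, Uma, Wes), (1, 32, Pat, Cal), (1, 32, Pat, Kim), (1, 32, Pat, Pat), (1, 32, Pat, Quin), (1, 32, Pat, Wes), (1, 33, Mo, Cal), (1, 33, Mo, Kim), (1, 33, Mo, Pat), (1, 33, Mo, Quin), (1, 33, Mo, Wes), (1, 34, Dee, Cal), (1, 34, Dee, Kim), (1, 34, Dee, Pat), (1, 34, Dee, Quin), (1, 34, Dee, Wes), (1, 35, Rae, Cal), (1, 35, Rae, Kim), (1, 35, Rae, Pat), (1, 35, Rae, Quin), (1, 35, Rae, Wes), (1, 8, Rae, Cal), (1, 8, Rae, Kim), (1, 8, Rae, Pat), (1, 8, Rae, Quin), (1, 8, Rae, Wes)}
Apply σ_{aid ≥ 1}; surviving tuples: {(1, 25, Vic, Cal), (1, 25, Vic, Kim), (1, 25, Vic, Pat), (1, 25, Vic, Quin), (1, 25, Vic, Wes), (1, 28, Vic, Cal), (1, 28, Vic, Kim), (1, 28, Vic, Pat), (1, 28, Vic, Quin), (1, 28, Vic, Wes), (1, 31, Uma, Cal), (1, 31, Uma, Kim), (1, 31, Uma, Pat), (1, 31, Uma, Quin), (1, 31, Uma, Wes), (1, 32, Pat, Cal), (1, 32, Pat, Kim), (1, 32, Pat, Pat), (1, 32, Pat, Quin), (1, 32, Pat, Wes), (1, 33, Mo, Cal), (1, 33, Mo, Kim), (1, 33, Mo, Pat), (1, 33, Mo, Quin), (1, 33, Mo, Wes), (1, 34, Dee, Cal), (1, 34, Dee, Kim), (1, 34, Dee, Pat), (1, 34, Dee, Quin), (1, 34, Dee, Wes), (1, 35, Rae, Cal), (1, 35, Rae, Kim), (1, 35, Rae, Pat), (1, 35, Rae, Quin), (1, 35, Rae, Wes), (1, 8, Rae, Cal), (1, 8, Rae, Kim), (1, 8, Rae, Pat), (1, 8, Rae, Quin), (1, 8, Rae, Wes)}
Keep only column(s) sname, aid (35 duplicate(s) eliminated): {(Cal, 1), (Kim, 1), (Pat, 1), (Quin, 1), (Wes, 1)}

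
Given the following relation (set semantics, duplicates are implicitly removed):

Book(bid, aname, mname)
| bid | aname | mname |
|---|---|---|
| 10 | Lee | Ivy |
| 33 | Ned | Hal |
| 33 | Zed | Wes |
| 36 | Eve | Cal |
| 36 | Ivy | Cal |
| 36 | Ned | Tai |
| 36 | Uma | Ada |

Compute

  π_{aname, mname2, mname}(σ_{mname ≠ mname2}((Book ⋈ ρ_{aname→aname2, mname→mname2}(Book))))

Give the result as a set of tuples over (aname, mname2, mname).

ρ[aname→aname2, mname→mname2]: schema becomes (bid, aname2, mname2); tuples unchanged.
Natural join on bid: {(10, Lee, Ivy, Lee, Ivy), (33, Ned, Hal, Ned, Hal), (33, Ned, Hal, Zed, Wes), (33, Zed, Wes, Ned, Hal), (33, Zed, Wes, Zed, Wes), (36, Eve, Cal, Eve, Cal), (36, Eve, Cal, Ivy, Cal), (36, Eve, Cal, Ned, Tai), (36, Eve, Cal, Uma, Ada), (36, Ivy, Cal, Eve, Cal), (36, Ivy, Cal, Ivy, Cal), (36, Ivy, Cal, Ned, Tai), (36, Ivy, Cal, Uma, Ada), (36, Ned, Tai, Eve, Cal), (36, Ned, Tai, Ivy, Cal), (36, Ned, Tai, Ned, Tai), (36, Ned, Tai, Uma, Ada), (36, Uma, Ada, Eve, Cal), (36, Uma, Ada, Ivy, Cal), (36, Uma, Ada, Ned, Tai), (36, Uma, Ada, Uma, Ada)}
Filtering on mname ≠ mname2 leaves {(33, Ned, Hal, Zed, Wes), (33, Zed, Wes, Ned, Hal), (36, Eve, Cal, Ned, Tai), (36, Eve, Cal, Uma, Ada), (36, Ivy, Cal, Ned, Tai), (36, Ivy, Cal, Uma, Ada), (36, Ned, Tai, Eve, Cal), (36, Ned, Tai, Ivy, Cal), (36, Ned, Tai, Uma, Ada), (36, Uma, Ada, Eve, Cal), (36, Uma, Ada, Ivy, Cal), (36, Uma, Ada, Ned, Tai)}.
Keep only column(s) aname, mname2, mname (2 duplicate(s) eliminated): {(Eve, Ada, Cal), (Eve, Tai, Cal), (Ivy, Ada, Cal), (Ivy, Tai, Cal), (Ned, Ada, Tai), (Ned, Cal, Tai), (Ned, Wes, Hal), (Uma, Cal, Ada), (Uma, Tai, Ada), (Zed, Hal, Wes)}

{(Eve, Ada, Cal), (Eve, Tai, Cal), (Ivy, Ada, Cal), (Ivy, Tai, Cal), (Ned, Ada, Tai), (Ned, Cal, Tai), (Ned, Wes, Hal), (Uma, Cal, Ada), (Uma, Tai, Ada), (Zed, Hal, Wes)}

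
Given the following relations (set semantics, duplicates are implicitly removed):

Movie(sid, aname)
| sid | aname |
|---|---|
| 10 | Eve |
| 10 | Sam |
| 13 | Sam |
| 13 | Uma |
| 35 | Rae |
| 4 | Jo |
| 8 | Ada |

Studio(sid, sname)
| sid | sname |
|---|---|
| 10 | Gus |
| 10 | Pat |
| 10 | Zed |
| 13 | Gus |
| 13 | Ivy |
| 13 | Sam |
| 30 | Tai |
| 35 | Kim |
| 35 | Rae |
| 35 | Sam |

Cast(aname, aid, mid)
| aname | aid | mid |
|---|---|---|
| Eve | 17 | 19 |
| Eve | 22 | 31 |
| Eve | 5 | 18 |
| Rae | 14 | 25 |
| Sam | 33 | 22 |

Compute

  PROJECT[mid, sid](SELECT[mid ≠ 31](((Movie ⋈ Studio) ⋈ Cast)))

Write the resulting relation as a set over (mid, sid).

Movie ⋈ Studio (natural join on sid): {(10, Eve, Gus), (10, Eve, Pat), (10, Eve, Zed), (10, Sam, Gus), (10, Sam, Pat), (10, Sam, Zed), (13, Sam, Gus), (13, Sam, Ivy), (13, Sam, Sam), (13, Uma, Gus), (13, Uma, Ivy), (13, Uma, Sam), (35, Rae, Kim), (35, Rae, Rae), (35, Rae, Sam)}
(Movie ⋈ Studio) ⋈ Cast (natural join on aname): {(10, Eve, Gus, 17, 19), (10, Eve, Gus, 22, 31), (10, Eve, Gus, 5, 18), (10, Eve, Pat, 17, 19), (10, Eve, Pat, 22, 31), (10, Eve, Pat, 5, 18), (10, Eve, Zed, 17, 19), (10, Eve, Zed, 22, 31), (10, Eve, Zed, 5, 18), (10, Sam, Gus, 33, 22), (10, Sam, Pat, 33, 22), (10, Sam, Zed, 33, 22), (13, Sam, Gus, 33, 22), (13, Sam, Ivy, 33, 22), (13, Sam, Sam, 33, 22), (35, Rae, Kim, 14, 25), (35, Rae, Rae, 14, 25), (35, Rae, Sam, 14, 25)}
Selection mid ≠ 31: {(10, Eve, Gus, 17, 19), (10, Eve, Gus, 5, 18), (10, Eve, Pat, 17, 19), (10, Eve, Pat, 5, 18), (10, Eve, Zed, 17, 19), (10, Eve, Zed, 5, 18), (10, Sam, Gus, 33, 22), (10, Sam, Pat, 33, 22), (10, Sam, Zed, 33, 22), (13, Sam, Gus, 33, 22), (13, Sam, Ivy, 33, 22), (13, Sam, Sam, 33, 22), (35, Rae, Kim, 14, 25), (35, Rae, Rae, 14, 25), (35, Rae, Sam, 14, 25)}
Projecting to mid, sid (10 duplicate(s) eliminated): {(18, 10), (19, 10), (22, 10), (22, 13), (25, 35)}

{(18, 10), (19, 10), (22, 10), (22, 13), (25, 35)}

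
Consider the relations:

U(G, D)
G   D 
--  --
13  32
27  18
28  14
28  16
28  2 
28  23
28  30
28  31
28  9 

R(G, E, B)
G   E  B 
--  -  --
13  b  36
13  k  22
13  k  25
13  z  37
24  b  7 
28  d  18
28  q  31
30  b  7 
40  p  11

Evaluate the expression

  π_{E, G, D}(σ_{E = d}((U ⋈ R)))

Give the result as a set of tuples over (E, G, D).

{(d, 28, 14), (d, 28, 16), (d, 28, 2), (d, 28, 23), (d, 28, 30), (d, 28, 31), (d, 28, 9)}

Joining U and R on G yields {(13, 32, b, 36), (13, 32, k, 22), (13, 32, k, 25), (13, 32, z, 37), (28, 14, d, 18), (28, 14, q, 31), (28, 16, d, 18), (28, 16, q, 31), (28, 2, d, 18), (28, 2, q, 31), (28, 23, d, 18), (28, 23, q, 31), (28, 30, d, 18), (28, 30, q, 31), (28, 31, d, 18), (28, 31, q, 31), (28, 9, d, 18), (28, 9, q, 31)}.
Apply σ_{E = d}; surviving tuples: {(28, 14, d, 18), (28, 16, d, 18), (28, 2, d, 18), (28, 23, d, 18), (28, 30, d, 18), (28, 31, d, 18), (28, 9, d, 18)}
Projecting to E, G, D: {(d, 28, 14), (d, 28, 16), (d, 28, 2), (d, 28, 23), (d, 28, 30), (d, 28, 31), (d, 28, 9)}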